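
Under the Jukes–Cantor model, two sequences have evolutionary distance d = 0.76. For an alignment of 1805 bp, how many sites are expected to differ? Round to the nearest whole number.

Invert JC69: p = (3/4)(1 − e^(−4d/3)) = 0.75 × (1 − e^(-1.013333)) = 0.75 × (1 − 0.363007) = 0.477745.
Expected differing sites = pL ≈ 0.477745 × 1805 = 862.329725 ≈ 862.

862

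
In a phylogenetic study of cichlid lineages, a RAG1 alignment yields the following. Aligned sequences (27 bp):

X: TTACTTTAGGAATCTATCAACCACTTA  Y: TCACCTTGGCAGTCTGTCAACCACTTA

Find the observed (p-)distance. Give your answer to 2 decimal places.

The sequences differ at 6 of 27 positions (sites 2, 5, 8, 10, 12, 16).
p = 6/27 = 0.222222… ≈ 0.22 (to 2 d.p.).

0.22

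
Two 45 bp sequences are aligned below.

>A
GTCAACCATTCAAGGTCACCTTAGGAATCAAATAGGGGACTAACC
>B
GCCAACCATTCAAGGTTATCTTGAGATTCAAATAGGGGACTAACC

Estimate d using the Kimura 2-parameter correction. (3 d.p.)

0.152

Of 45 sites, 5 differences are transitions and 1 are transversions, so P = 5/45 ≈ 0.111111 and Q = 1/45 ≈ 0.022222.
Under the Kimura two-parameter model, d = −½ ln(1 − 2P − Q) − ¼ ln(1 − 2Q).
1 − 2P − Q = 0.755556, giving −½ ln(0.755556) = 0.140151.
1 − 2Q = 0.955556, giving −¼ ln(0.955556) = 0.011365.
d = 0.140151 + 0.011365 = 0.151516.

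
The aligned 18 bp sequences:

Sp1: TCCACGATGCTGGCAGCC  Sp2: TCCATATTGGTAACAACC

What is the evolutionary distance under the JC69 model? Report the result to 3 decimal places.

The sequences differ at 7 of 18 sites (5, 6, 7, 10, 12, 13, 16), so p = 7/18 ≈ 0.388889.
d = −(3/4) ln(1 − 4p/3) = −0.75 ln(1 − 0.518519) = −0.75 ln(0.481481)
  = −0.75 × (-0.730889) = 0.548167 substitutions/site.

0.548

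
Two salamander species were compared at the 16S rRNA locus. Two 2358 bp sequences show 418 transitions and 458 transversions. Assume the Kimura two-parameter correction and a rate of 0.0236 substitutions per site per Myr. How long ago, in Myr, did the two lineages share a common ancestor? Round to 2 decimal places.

P = 418/2358 ≈ 0.177269 and Q = 458/2358 ≈ 0.194232.
Under the Kimura two-parameter model, d = −½ ln(1 − 2P − Q) − ¼ ln(1 − 2Q).
1 − 2P − Q = 0.45123, giving −½ ln(0.45123) = 0.397889.
1 − 2Q = 0.611536, giving −¼ ln(0.611536) = 0.122945.
d = 0.397889 + 0.122945 = 0.520834.
Under a molecular clock d = 2μt, so t = d/(2μ) = 0.520834 / (2 × 0.0236) = 11.03 Myr.

11.03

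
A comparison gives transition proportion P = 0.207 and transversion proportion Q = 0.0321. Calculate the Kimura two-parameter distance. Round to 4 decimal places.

0.3120

Under the Kimura two-parameter model, d = −½ ln(1 − 2P − Q) − ¼ ln(1 − 2Q).
1 − 2P − Q = 0.5539, giving −½ ln(0.5539) = 0.295386.
1 − 2Q = 0.9358, giving −¼ ln(0.9358) = 0.016588.
d = 0.295386 + 0.016588 = 0.311974.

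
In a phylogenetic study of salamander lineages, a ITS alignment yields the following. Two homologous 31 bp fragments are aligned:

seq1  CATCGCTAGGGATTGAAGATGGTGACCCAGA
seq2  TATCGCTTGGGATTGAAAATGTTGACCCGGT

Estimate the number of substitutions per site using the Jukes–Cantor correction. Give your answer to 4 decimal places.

The sequences differ at 6 of 31 sites (1, 8, 18, 22, 29, 31), so p = 6/31 ≈ 0.193548.
d = −(3/4) ln(1 − 4p/3) = −0.75 ln(1 − 0.258064) = −0.75 ln(0.741936)
  = −0.75 × (-0.298492) = 0.223869 substitutions/site.

0.2239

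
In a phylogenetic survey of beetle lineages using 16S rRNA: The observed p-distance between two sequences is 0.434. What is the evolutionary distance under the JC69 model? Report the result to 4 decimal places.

0.6482

d = −(3/4) ln(1 − 4p/3) = −0.75 ln(1 − 0.578667) = −0.75 ln(0.421333)
  = −0.75 × (-0.864332) = 0.648249 substitutions/site.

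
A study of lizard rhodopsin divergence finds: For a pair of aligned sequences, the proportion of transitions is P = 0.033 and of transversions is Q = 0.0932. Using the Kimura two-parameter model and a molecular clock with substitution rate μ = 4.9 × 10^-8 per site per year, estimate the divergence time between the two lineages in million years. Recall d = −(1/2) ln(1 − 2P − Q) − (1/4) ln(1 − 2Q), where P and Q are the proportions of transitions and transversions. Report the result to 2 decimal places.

Under the Kimura two-parameter model, d = −½ ln(1 − 2P − Q) − ¼ ln(1 − 2Q).
1 − 2P − Q = 0.8408, giving −½ ln(0.8408) = 0.086701.
1 − 2Q = 0.8136, giving −¼ ln(0.8136) = 0.051572.
d = 0.086701 + 0.051572 = 0.138273.
Under a molecular clock d = 2μt, so t = d/(2μ) = 0.138273 / (2 × 4.9 × 10^-8) = 1.41 million years.

1.41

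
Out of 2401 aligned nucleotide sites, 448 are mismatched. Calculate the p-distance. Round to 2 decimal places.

p = 448/2401 = 0.186588… ≈ 0.19 (to 2 d.p.).

0.19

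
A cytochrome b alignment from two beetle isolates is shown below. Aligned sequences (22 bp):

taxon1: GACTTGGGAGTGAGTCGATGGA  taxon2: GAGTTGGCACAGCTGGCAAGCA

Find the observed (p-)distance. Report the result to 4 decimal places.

The sequences differ at 11 of 22 positions.
p = 11/22 = 0.5000.

0.5000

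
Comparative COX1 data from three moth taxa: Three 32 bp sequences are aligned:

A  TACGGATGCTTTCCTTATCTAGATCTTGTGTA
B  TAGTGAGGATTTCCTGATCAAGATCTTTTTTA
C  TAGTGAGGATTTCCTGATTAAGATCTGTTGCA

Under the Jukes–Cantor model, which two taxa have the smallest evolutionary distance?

A–B: 8/32 differ, p = 0.250, d = 0.304.
A–C: 10/32 differ, p = 0.313, d = 0.404.
B–C: 4/32 differ, p = 0.125, d = 0.137.
The smallest distance is between B and C.

B and C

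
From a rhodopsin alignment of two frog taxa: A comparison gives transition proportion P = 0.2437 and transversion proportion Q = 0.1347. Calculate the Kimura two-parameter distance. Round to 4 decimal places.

0.5650

Under the Kimura two-parameter model, d = −½ ln(1 − 2P − Q) − ¼ ln(1 − 2Q).
1 − 2P − Q = 0.3779, giving −½ ln(0.3779) = 0.486563.
1 − 2Q = 0.7306, giving −¼ ln(0.7306) = 0.078472.
d = 0.486563 + 0.078472 = 0.565035.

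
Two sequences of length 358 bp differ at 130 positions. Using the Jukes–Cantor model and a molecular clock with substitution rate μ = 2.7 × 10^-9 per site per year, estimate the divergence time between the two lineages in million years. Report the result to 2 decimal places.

p = 130/358 ≈ 0.363128.
d = −(3/4) ln(1 − 4p/3) = −0.75 ln(1 − 0.484171) = −0.75 ln(0.515829)
  = −0.75 × (-0.661980) = 0.496485 substitutions/site.
Under a molecular clock d = 2μt, so t = d/(2μ) = 0.496485 / (2 × 2.7 × 10^-9) = 91.94 million years.

91.94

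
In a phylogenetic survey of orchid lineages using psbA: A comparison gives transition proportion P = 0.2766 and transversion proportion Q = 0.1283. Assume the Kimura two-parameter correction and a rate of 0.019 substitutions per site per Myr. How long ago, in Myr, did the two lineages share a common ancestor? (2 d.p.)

Under the Kimura two-parameter model, d = −½ ln(1 − 2P − Q) − ¼ ln(1 − 2Q).
1 − 2P − Q = 0.3185, giving −½ ln(0.3185) = 0.572066.
1 − 2Q = 0.7434, giving −¼ ln(0.7434) = 0.074130.
d = 0.572066 + 0.074130 = 0.646196.
Under a molecular clock d = 2μt, so t = d/(2μ) = 0.646196 / (2 × 0.019) = 17.01 Myr.

17.01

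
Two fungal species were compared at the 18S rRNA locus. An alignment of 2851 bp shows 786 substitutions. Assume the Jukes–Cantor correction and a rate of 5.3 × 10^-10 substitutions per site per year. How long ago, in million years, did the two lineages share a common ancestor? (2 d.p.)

p = 786/2851 ≈ 0.275693.
d = −(3/4) ln(1 − 4p/3) = −0.75 ln(1 − 0.367591) = −0.75 ln(0.632409)
  = −0.75 × (-0.458219) = 0.343664 substitutions/site.
Under a molecular clock d = 2μt, so t = d/(2μ) = 0.343664 / (2 × 5.3 × 10^-10) = 324.21 million years.

324.21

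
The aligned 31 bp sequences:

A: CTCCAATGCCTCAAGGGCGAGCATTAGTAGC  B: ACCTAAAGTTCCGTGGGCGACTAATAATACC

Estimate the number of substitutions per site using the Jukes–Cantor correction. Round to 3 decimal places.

The sequences differ at 14 of 31 sites, so p = 14/31 ≈ 0.451613.
d = −(3/4) ln(1 − 4p/3) = −0.75 ln(1 − 0.602151) = −0.75 ln(0.397849)
  = −0.75 × (-0.921683) = 0.691262 substitutions/site.

0.691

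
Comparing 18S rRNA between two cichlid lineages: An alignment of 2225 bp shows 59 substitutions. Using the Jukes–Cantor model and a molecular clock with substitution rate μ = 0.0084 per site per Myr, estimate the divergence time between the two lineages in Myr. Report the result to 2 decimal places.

p = 59/2225 ≈ 0.026517.
d = −(3/4) ln(1 − 4p/3) = −0.75 ln(1 − 0.035356) = −0.75 ln(0.964644)
  = −0.75 × (-0.035996) = 0.026997 substitutions/site.
Under a molecular clock d = 2μt, so t = d/(2μ) = 0.026997 / (2 × 0.0084) = 1.61 Myr.

1.61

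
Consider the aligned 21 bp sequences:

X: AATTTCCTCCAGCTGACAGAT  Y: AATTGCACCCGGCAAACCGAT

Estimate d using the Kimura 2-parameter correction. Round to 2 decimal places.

Of 21 sites, 3 differences are transitions and 4 are transversions, so P = 3/21 ≈ 0.142857 and Q = 4/21 ≈ 0.190476.
Under the Kimura two-parameter model, d = −½ ln(1 − 2P − Q) − ¼ ln(1 − 2Q).
1 − 2P − Q = 0.52381, giving −½ ln(0.52381) = 0.323313.
1 − 2Q = 0.619048, giving −¼ ln(0.619048) = 0.119893.
d = 0.323313 + 0.119893 = 0.443206.

0.44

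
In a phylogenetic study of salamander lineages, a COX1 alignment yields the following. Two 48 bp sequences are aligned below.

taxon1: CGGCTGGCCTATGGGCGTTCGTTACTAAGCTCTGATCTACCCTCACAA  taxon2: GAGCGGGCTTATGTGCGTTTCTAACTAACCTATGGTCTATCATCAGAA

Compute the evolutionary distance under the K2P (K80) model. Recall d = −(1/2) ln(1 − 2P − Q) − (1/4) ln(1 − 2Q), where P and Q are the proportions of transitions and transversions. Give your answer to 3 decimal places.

Of 48 sites, 5 differences are transitions and 9 are transversions, so P = 5/48 ≈ 0.104167 and Q = 9/48 = 0.1875.
Under the Kimura two-parameter model, d = −½ ln(1 − 2P − Q) − ¼ ln(1 − 2Q).
1 − 2P − Q = 0.604166, giving −½ ln(0.604166) = 0.251953.
1 − 2Q = 0.625, giving −¼ ln(0.625) = 0.117501.
d = 0.251953 + 0.117501 = 0.369454.

0.369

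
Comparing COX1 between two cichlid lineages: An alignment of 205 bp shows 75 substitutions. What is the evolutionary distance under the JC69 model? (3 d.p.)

0.502

p = 75/205 ≈ 0.365854.
d = −(3/4) ln(1 − 4p/3) = −0.75 ln(1 − 0.487805) = −0.75 ln(0.512195)
  = −0.75 × (-0.669050) = 0.501788 substitutions/site.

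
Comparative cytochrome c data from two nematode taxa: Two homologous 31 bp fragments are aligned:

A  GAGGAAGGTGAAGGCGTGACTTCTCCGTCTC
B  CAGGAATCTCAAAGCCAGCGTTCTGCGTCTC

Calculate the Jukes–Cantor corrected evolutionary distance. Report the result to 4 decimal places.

0.4217

The sequences differ at 10 of 31 sites (1, 7, 8, 10, 13, 16, 17, 19, 20, 25), so p = 10/31 ≈ 0.322581.
d = −(3/4) ln(1 − 4p/3) = −0.75 ln(1 − 0.430108) = −0.75 ln(0.569892)
  = −0.75 × (-0.562308) = 0.421731 substitutions/site.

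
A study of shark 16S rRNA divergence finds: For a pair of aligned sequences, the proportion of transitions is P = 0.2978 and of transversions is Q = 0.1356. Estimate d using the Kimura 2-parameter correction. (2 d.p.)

Under the Kimura two-parameter model, d = −½ ln(1 − 2P − Q) − ¼ ln(1 − 2Q).
1 − 2P − Q = 0.2688, giving −½ ln(0.2688) = 0.656894.
1 − 2Q = 0.7288, giving −¼ ln(0.7288) = 0.079089.
d = 0.656894 + 0.079089 = 0.735983.

0.74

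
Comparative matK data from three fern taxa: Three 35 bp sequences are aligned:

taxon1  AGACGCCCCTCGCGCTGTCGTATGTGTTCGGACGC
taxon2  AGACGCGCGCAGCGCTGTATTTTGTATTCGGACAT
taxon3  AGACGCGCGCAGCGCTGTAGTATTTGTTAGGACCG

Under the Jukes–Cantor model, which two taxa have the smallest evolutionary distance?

taxon1–taxon2: 10/35 differ, p = 0.286, d = 0.360.
taxon1–taxon3: 9/35 differ, p = 0.257, d = 0.315.
taxon2–taxon3: 7/35 differ, p = 0.200, d = 0.233.
The smallest distance is between taxon2 and taxon3.

taxon2 and taxon3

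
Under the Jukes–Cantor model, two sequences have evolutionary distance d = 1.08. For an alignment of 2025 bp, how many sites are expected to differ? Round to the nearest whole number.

Invert JC69: p = (3/4)(1 − e^(−4d/3)) = 0.75 × (1 − e^(-1.44)) = 0.75 × (1 − 0.236928) = 0.572304.
Expected differing sites = pL ≈ 0.572304 × 2025 = 1158.9156 ≈ 1159.

1159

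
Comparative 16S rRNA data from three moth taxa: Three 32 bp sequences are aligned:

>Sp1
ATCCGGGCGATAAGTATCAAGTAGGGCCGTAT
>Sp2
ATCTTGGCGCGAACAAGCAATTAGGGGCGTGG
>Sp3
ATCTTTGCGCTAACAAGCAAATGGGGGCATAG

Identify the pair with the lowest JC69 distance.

Sp1–Sp2: 11/32 differ, p = 0.344, d = 0.460.
Sp1–Sp3: 12/32 differ, p = 0.375, d = 0.520.
Sp2–Sp3: 6/32 differ, p = 0.188, d = 0.216.
The smallest distance is between Sp2 and Sp3.

Sp2 and Sp3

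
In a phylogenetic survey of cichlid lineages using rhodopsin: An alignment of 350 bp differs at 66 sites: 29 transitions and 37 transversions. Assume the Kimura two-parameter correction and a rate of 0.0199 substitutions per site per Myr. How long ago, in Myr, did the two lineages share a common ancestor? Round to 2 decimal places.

P = 29/350 ≈ 0.082857 and Q = 37/350 ≈ 0.105714.
Under the Kimura two-parameter model, d = −½ ln(1 − 2P − Q) − ¼ ln(1 − 2Q).
1 − 2P − Q = 0.728572, giving −½ ln(0.728572) = 0.158334.
1 − 2Q = 0.788572, giving −¼ ln(0.788572) = 0.059383.
d = 0.158334 + 0.059383 = 0.217717.
Under a molecular clock d = 2μt, so t = d/(2μ) = 0.217717 / (2 × 0.0199) = 5.47 Myr.

5.47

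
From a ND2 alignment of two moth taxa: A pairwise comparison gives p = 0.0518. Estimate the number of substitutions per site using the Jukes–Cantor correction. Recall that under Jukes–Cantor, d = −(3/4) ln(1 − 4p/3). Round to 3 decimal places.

0.054

d = −(3/4) ln(1 − 4p/3) = −0.75 ln(1 − 0.069067) = −0.75 ln(0.930933)
  = −0.75 × (-0.071568) = 0.053676 substitutions/site.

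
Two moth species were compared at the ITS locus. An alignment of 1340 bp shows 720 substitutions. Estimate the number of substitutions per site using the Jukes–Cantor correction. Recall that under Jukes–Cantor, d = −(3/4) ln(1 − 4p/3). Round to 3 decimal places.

0.945

p = 720/1340 ≈ 0.537313.
d = −(3/4) ln(1 − 4p/3) = −0.75 ln(1 − 0.716417) = −0.75 ln(0.283583)
  = −0.75 × (-1.260250) = 0.945188 substitutions/site.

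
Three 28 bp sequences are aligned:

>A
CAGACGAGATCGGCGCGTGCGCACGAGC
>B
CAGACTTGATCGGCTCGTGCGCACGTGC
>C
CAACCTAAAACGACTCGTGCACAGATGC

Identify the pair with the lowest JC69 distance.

A and B

A–B: 4/28 differ, p = 0.143, d = 0.158.
A–C: 11/28 differ, p = 0.393, d = 0.556.
B–C: 9/28 differ, p = 0.321, d = 0.420.
The smallest distance is between A and B.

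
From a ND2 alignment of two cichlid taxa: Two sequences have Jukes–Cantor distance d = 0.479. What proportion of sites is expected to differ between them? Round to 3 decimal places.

p = (3/4)(1 − e^(−4d/3)) = 0.75 × (1 − e^(-0.638667)) = 0.75 × (1 − 0.527996) = 0.354003.

0.354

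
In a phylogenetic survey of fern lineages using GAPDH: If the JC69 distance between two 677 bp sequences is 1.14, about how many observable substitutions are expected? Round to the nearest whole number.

Invert JC69: p = (3/4)(1 − e^(−4d/3)) = 0.75 × (1 − e^(-1.52)) = 0.75 × (1 − 0.218712) = 0.585966.
Expected differing sites = pL ≈ 0.585966 × 677 = 396.698982 ≈ 397.

397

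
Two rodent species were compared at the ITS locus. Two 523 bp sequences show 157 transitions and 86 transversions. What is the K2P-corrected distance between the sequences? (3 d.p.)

0.823

P = 157/523 ≈ 0.300191 and Q = 86/523 ≈ 0.164436.
Under the Kimura two-parameter model, d = −½ ln(1 − 2P − Q) − ¼ ln(1 − 2Q).
1 − 2P − Q = 0.235182, giving −½ ln(0.235182) = 0.723698.
1 − 2Q = 0.671128, giving −¼ ln(0.671128) = 0.099699.
d = 0.723698 + 0.099699 = 0.823397.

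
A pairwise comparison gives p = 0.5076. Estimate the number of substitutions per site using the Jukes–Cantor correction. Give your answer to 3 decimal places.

d = −(3/4) ln(1 − 4p/3) = −0.75 ln(1 − 0.6768) = −0.75 ln(0.3232)
  = −0.75 × (-1.129484) = 0.847113 substitutions/site.

0.847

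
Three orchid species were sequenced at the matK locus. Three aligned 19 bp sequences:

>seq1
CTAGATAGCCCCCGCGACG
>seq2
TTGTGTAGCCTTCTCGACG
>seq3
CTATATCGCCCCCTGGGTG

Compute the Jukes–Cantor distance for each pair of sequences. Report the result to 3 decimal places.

d(seq1,seq2) = 0.507, d(seq1,seq3) = 0.410, d(seq2,seq3) = 0.749

seq1–seq2: 7/19 sites differ → p ≈ 0.368421, d = −0.75 ln(1 − 0.491228) = 0.506816 ≈ 0.507.
seq1–seq3: 6/19 sites differ → p ≈ 0.315789, d = −0.75 ln(1 − 0.421052) = 0.409907 ≈ 0.410.
seq2–seq3: 9/19 sites differ → p ≈ 0.473684, d = −0.75 ln(1 − 0.631579) = 0.748897 ≈ 0.749.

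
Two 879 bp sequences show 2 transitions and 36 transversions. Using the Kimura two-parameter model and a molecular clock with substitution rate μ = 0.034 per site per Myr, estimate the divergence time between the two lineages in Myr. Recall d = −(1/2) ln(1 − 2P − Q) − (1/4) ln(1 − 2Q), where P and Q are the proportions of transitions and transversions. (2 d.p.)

P = 2/879 ≈ 0.002275 and Q = 36/879 ≈ 0.040956.
Under the Kimura two-parameter model, d = −½ ln(1 − 2P − Q) − ¼ ln(1 − 2Q).
1 − 2P − Q = 0.954494, giving −½ ln(0.954494) = 0.023287.
1 − 2Q = 0.918088, giving −¼ ln(0.918088) = 0.021366.
d = 0.023287 + 0.021366 = 0.044653.
Under a molecular clock d = 2μt, so t = d/(2μ) = 0.044653 / (2 × 0.034) = 0.66 Myr.

0.66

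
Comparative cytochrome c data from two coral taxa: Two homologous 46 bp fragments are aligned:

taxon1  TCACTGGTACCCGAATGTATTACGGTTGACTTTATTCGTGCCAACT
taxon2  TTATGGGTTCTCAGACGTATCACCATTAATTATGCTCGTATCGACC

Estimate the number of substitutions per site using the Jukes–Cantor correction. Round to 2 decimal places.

The sequences differ at 20 of 46 sites, so p = 20/46 ≈ 0.434783.
d = −(3/4) ln(1 − 4p/3) = −0.75 ln(1 − 0.579711) = −0.75 ln(0.420289)
  = −0.75 × (-0.866813) = 0.650110 substitutions/site.

0.65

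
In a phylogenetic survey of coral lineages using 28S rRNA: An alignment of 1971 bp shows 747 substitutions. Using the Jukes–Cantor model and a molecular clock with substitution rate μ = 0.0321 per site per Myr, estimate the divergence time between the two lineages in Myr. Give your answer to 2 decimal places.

p = 747/1971 ≈ 0.378995.
d = −(3/4) ln(1 − 4p/3) = −0.75 ln(1 − 0.505327) = −0.75 ln(0.494673)
  = −0.75 × (-0.703858) = 0.527894 substitutions/site.
Under a molecular clock d = 2μt, so t = d/(2μ) = 0.527894 / (2 × 0.0321) = 8.22 Myr.

8.22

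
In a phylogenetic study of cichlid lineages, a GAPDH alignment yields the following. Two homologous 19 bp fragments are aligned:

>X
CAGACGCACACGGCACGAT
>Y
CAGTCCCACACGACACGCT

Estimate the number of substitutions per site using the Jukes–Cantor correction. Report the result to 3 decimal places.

The sequences differ at 4 of 19 sites (4, 6, 13, 18), so p = 4/19 ≈ 0.210526.
d = −(3/4) ln(1 − 4p/3) = −0.75 ln(1 − 0.280701) = −0.75 ln(0.719299)
  = −0.75 × (-0.329478) = 0.247109 substitutions/site.

0.247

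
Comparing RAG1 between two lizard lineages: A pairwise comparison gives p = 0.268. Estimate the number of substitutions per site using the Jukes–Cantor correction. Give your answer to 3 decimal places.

d = −(3/4) ln(1 − 4p/3) = −0.75 ln(1 − 0.357333) = −0.75 ln(0.642667)
  = −0.75 × (-0.442129) = 0.331597 substitutions/site.

0.332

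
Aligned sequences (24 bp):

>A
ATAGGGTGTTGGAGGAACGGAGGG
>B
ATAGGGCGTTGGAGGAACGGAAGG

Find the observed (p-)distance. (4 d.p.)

0.0833

The sequences differ at 2 of 24 positions (sites 7, 22).
p = 2/24 = 0.083333… ≈ 0.0833 (to 4 d.p.).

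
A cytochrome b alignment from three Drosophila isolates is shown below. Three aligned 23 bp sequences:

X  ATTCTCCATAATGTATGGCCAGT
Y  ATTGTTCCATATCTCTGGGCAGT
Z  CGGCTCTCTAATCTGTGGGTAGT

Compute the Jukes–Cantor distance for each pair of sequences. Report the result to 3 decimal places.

X–Y: 8/23 sites differ → p ≈ 0.347826, d = −0.75 ln(1 − 0.463768) = 0.467391 ≈ 0.467.
X–Z: 9/23 sites differ → p ≈ 0.391304, d = −0.75 ln(1 − 0.521739) = 0.553199 ≈ 0.553.
Y–Z: 10/23 sites differ → p ≈ 0.434783, d = −0.75 ln(1 − 0.579711) = 0.650110 ≈ 0.650.

d(X,Y) = 0.467, d(X,Z) = 0.553, d(Y,Z) = 0.650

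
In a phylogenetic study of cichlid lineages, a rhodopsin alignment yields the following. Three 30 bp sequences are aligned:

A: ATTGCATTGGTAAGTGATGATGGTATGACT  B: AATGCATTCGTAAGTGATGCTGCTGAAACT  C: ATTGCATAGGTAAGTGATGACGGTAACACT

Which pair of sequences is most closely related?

A and C

A–B: 7/30 differ, p = 0.233, d = 0.280.
A–C: 4/30 differ, p = 0.133, d = 0.147.
B–C: 8/30 differ, p = 0.267, d = 0.330.
The smallest distance is between A and C.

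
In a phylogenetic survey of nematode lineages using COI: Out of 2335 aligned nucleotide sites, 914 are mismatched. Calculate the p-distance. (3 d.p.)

0.391

p = 914/2335 = 0.391434… ≈ 0.391 (to 3 d.p.).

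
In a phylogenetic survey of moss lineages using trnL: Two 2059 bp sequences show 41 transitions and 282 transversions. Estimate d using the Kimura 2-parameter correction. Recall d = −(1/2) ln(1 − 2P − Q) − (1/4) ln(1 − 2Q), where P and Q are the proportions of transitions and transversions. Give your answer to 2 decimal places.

P = 41/2059 ≈ 0.019913 and Q = 282/2059 ≈ 0.13696.
Under the Kimura two-parameter model, d = −½ ln(1 − 2P − Q) − ¼ ln(1 − 2Q).
1 − 2P − Q = 0.823214, giving −½ ln(0.823214) = 0.097270.
1 − 2Q = 0.72608, giving −¼ ln(0.72608) = 0.080024.
d = 0.097270 + 0.080024 = 0.177294.

0.18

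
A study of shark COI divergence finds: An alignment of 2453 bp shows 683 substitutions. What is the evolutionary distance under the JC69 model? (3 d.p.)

p = 683/2453 ≈ 0.278435.
d = −(3/4) ln(1 − 4p/3) = −0.75 ln(1 − 0.371247) = −0.75 ln(0.628753)
  = −0.75 × (-0.464017) = 0.348013 substitutions/site.

0.348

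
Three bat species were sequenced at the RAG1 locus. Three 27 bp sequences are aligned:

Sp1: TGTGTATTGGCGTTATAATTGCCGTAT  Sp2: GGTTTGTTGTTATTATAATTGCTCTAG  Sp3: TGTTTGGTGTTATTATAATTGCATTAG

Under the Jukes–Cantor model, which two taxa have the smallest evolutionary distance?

Sp1–Sp2: 9/27 differ, p = 0.333, d = 0.441.
Sp1–Sp3: 9/27 differ, p = 0.333, d = 0.441.
Sp2–Sp3: 4/27 differ, p = 0.148, d = 0.165.
The smallest distance is between Sp2 and Sp3.

Sp2 and Sp3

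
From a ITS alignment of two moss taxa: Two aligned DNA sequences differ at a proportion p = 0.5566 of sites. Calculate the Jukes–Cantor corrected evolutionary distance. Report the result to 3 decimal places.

1.016

d = −(3/4) ln(1 − 4p/3) = −0.75 ln(1 − 0.742133) = −0.75 ln(0.257867)
  = −0.75 × (-1.355311) = 1.016483 substitutions/site.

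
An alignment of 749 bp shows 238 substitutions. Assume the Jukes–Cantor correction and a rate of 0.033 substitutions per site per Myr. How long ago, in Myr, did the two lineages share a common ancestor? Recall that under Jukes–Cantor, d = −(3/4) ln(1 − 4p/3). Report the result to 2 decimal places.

6.26

p = 238/749 ≈ 0.317757.
d = −(3/4) ln(1 − 4p/3) = −0.75 ln(1 − 0.423676) = −0.75 ln(0.576324)
  = −0.75 × (-0.551085) = 0.413314 substitutions/site.
Under a molecular clock d = 2μt, so t = d/(2μ) = 0.413314 / (2 × 0.033) = 6.26 Myr.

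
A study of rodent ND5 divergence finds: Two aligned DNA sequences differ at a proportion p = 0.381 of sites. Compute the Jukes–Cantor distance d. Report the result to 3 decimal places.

0.532

d = −(3/4) ln(1 − 4p/3) = −0.75 ln(1 − 0.508) = −0.75 ln(0.492)
  = −0.75 × (-0.709277) = 0.531958 substitutions/site.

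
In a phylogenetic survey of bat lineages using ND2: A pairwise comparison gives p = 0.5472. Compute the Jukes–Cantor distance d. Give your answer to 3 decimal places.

0.981

d = −(3/4) ln(1 − 4p/3) = −0.75 ln(1 − 0.7296) = −0.75 ln(0.2704)
  = −0.75 × (-1.307853) = 0.980890 substitutions/site.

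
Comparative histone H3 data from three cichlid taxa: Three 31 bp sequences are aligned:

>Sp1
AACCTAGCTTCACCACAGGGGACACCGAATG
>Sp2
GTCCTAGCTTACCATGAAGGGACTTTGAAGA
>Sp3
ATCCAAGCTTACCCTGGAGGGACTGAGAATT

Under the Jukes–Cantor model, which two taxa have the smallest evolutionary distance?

Sp2 and Sp3

Sp1–Sp2: 13/31 differ, p = 0.419, d = 0.614.
Sp1–Sp3: 12/31 differ, p = 0.387, d = 0.544.
Sp2–Sp3: 8/31 differ, p = 0.258, d = 0.316.
The smallest distance is between Sp2 and Sp3.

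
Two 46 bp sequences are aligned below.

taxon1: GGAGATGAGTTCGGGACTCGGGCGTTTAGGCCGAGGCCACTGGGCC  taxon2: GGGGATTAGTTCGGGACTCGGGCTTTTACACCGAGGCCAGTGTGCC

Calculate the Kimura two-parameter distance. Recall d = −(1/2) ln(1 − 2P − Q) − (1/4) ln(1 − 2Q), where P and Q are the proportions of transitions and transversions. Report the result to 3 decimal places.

Of 46 sites, 2 differences are transitions and 5 are transversions, so P = 2/46 ≈ 0.043478 and Q = 5/46 ≈ 0.108696.
Under the Kimura two-parameter model, d = −½ ln(1 − 2P − Q) − ¼ ln(1 − 2Q).
1 − 2P − Q = 0.804348, giving −½ ln(0.804348) = 0.108862.
1 − 2Q = 0.782608, giving −¼ ln(0.782608) = 0.061281.
d = 0.108862 + 0.061281 = 0.170143.

0.170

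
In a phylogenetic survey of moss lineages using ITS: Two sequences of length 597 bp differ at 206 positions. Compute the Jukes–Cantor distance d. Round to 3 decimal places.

0.462

p = 206/597 ≈ 0.345059.
d = −(3/4) ln(1 − 4p/3) = −0.75 ln(1 − 0.460079) = −0.75 ln(0.539921)
  = −0.75 × (-0.616332) = 0.462249 substitutions/site.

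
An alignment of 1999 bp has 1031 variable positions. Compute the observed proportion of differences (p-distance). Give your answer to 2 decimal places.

0.52

p = 1031/1999 = 0.515757… ≈ 0.52 (to 2 d.p.).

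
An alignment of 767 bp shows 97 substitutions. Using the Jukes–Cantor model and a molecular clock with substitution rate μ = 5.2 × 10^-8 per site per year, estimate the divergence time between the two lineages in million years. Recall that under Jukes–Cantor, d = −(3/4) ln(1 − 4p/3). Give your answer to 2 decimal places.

1.33

p = 97/767 ≈ 0.126467.
d = −(3/4) ln(1 − 4p/3) = −0.75 ln(1 − 0.168623) = −0.75 ln(0.831377)
  = −0.75 × (-0.184672) = 0.138504 substitutions/site.
Under a molecular clock d = 2μt, so t = d/(2μ) = 0.138504 / (2 × 5.2 × 10^-8) = 1.33 million years.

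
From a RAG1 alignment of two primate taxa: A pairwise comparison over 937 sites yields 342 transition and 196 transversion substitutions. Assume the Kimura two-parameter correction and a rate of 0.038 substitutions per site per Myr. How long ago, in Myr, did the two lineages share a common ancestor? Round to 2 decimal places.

P = 342/937 ≈ 0.364995 and Q = 196/937 ≈ 0.209178.
Under the Kimura two-parameter model, d = −½ ln(1 − 2P − Q) − ¼ ln(1 − 2Q).
1 − 2P − Q = 0.060832, giving −½ ln(0.060832) = 1.399820.
1 − 2Q = 0.581644, giving −¼ ln(0.581644) = 0.135474.
d = 1.399820 + 0.135474 = 1.535294.
Under a molecular clock d = 2μt, so t = d/(2μ) = 1.535294 / (2 × 0.038) = 20.20 Myr.

20.20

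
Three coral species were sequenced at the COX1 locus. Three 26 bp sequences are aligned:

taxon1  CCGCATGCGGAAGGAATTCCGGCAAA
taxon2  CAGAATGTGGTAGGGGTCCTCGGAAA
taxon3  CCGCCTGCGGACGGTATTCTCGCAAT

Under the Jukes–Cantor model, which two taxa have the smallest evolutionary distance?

taxon1–taxon2: 10/26 differ, p = 0.385, d = 0.539.
taxon1–taxon3: 6/26 differ, p = 0.231, d = 0.276.
taxon2–taxon3: 11/26 differ, p = 0.423, d = 0.623.
The smallest distance is between taxon1 and taxon3.

taxon1 and taxon3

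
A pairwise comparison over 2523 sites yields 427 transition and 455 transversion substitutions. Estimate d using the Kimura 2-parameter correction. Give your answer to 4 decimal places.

0.4776

P = 427/2523 ≈ 0.169243 and Q = 455/2523 ≈ 0.180341.
Under the Kimura two-parameter model, d = −½ ln(1 − 2P − Q) − ¼ ln(1 − 2Q).
1 − 2P − Q = 0.481173, giving −½ ln(0.481173) = 0.365764.
1 − 2Q = 0.639318, giving −¼ ln(0.639318) = 0.111838.
d = 0.365764 + 0.111838 = 0.477602.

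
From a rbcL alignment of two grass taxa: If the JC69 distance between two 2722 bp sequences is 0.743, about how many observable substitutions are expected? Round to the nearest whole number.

1283

Invert JC69: p = (3/4)(1 − e^(−4d/3)) = 0.75 × (1 − e^(-0.990667)) = 0.75 × (1 − 0.371329) = 0.471503.
Expected differing sites = pL ≈ 0.471503 × 2722 = 1283.431166 ≈ 1283.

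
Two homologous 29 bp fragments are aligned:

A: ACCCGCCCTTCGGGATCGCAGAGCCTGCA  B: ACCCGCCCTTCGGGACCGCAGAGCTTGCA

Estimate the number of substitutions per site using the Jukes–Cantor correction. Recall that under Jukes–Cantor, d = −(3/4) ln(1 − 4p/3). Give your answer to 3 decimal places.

0.072

The sequences differ at 2 of 29 sites (16, 25), so p = 2/29 ≈ 0.068966.
d = −(3/4) ln(1 − 4p/3) = −0.75 ln(1 − 0.091955) = −0.75 ln(0.908045)
  = −0.75 × (-0.096461) = 0.072346 substitutions/site.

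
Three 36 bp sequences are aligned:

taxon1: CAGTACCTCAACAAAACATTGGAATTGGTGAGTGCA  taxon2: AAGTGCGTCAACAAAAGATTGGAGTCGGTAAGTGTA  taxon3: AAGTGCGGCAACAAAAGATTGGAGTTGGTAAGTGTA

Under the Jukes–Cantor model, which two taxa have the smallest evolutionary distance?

taxon2 and taxon3

taxon1–taxon2: 8/36 differ, p = 0.222, d = 0.264.
taxon1–taxon3: 8/36 differ, p = 0.222, d = 0.264.
taxon2–taxon3: 2/36 differ, p = 0.056, d = 0.058.
The smallest distance is between taxon2 and taxon3.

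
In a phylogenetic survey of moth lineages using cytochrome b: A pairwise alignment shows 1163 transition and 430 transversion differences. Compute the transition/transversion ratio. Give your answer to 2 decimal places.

R = 1163/430 = 2.704651… ≈ 2.70 (to 2 d.p.).

2.70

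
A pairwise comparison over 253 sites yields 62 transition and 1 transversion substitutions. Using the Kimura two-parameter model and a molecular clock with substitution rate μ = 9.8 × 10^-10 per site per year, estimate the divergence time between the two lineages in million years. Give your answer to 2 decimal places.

P = 62/253 ≈ 0.245059 and Q = 1/253 ≈ 0.003953.
Under the Kimura two-parameter model, d = −½ ln(1 − 2P − Q) − ¼ ln(1 − 2Q).
1 − 2P − Q = 0.505929, giving −½ ln(0.505929) = 0.340679.
1 − 2Q = 0.992094, giving −¼ ln(0.992094) = 0.001984.
d = 0.340679 + 0.001984 = 0.342663.
Under a molecular clock d = 2μt, so t = d/(2μ) = 0.342663 / (2 × 9.8 × 10^-10) = 174.83 million years.

174.83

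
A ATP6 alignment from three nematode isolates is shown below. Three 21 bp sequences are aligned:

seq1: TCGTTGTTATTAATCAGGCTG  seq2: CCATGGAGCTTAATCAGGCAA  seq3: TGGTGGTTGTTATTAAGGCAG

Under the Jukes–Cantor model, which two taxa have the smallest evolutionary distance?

seq1–seq2: 8/21 differ, p = 0.381, d = 0.532.
seq1–seq3: 6/21 differ, p = 0.286, d = 0.360.
seq2–seq3: 9/21 differ, p = 0.429, d = 0.635.
The smallest distance is between seq1 and seq3.

seq1 and seq3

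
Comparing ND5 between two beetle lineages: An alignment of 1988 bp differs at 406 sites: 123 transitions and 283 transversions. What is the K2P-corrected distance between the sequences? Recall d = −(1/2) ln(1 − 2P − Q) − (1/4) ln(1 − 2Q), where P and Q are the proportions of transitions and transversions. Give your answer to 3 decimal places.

0.238

P = 123/1988 ≈ 0.061871 and Q = 283/1988 ≈ 0.142354.
Under the Kimura two-parameter model, d = −½ ln(1 − 2P − Q) − ¼ ln(1 − 2Q).
1 − 2P − Q = 0.733904, giving −½ ln(0.733904) = 0.154689.
1 − 2Q = 0.715292, giving −¼ ln(0.715292) = 0.083766.
d = 0.154689 + 0.083766 = 0.238455.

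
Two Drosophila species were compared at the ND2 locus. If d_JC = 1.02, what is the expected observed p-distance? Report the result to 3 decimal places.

0.558

p = (3/4)(1 − e^(−4d/3)) = 0.75 × (1 − e^(-1.36)) = 0.75 × (1 − 0.256661) = 0.557504.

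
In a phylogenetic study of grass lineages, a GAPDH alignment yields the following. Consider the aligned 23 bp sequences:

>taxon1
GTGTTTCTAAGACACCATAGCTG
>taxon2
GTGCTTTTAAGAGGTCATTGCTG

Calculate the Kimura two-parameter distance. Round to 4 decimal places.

0.3330

Of 23 sites, 4 differences are transitions and 2 are transversions, so P = 4/23 ≈ 0.173913 and Q = 2/23 ≈ 0.086957.
Under the Kimura two-parameter model, d = −½ ln(1 − 2P − Q) − ¼ ln(1 − 2Q).
1 − 2P − Q = 0.565217, giving −½ ln(0.565217) = 0.285273.
1 − 2Q = 0.826086, giving −¼ ln(0.826086) = 0.047764.
d = 0.285273 + 0.047764 = 0.333037.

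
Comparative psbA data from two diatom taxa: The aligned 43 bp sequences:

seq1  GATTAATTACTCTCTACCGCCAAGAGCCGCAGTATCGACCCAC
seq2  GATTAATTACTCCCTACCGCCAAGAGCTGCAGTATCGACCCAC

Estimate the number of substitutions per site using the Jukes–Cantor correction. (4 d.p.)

The sequences differ at 2 of 43 sites (13, 28), so p = 2/43 ≈ 0.046512.
d = −(3/4) ln(1 − 4p/3) = −0.75 ln(1 − 0.062016) = −0.75 ln(0.937984)
  = −0.75 × (-0.064022) = 0.048017 substitutions/site.

0.0480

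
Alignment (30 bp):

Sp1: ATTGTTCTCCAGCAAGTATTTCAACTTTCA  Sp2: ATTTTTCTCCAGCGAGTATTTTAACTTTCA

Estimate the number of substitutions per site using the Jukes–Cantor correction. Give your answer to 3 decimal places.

0.107

The sequences differ at 3 of 30 sites (4, 14, 22), so p = 3/30 = 0.1.
d = −(3/4) ln(1 − 4p/3) = −0.75 ln(1 − 0.133333) = −0.75 ln(0.866667)
  = −0.75 × (-0.143100) = 0.107325 substitutions/site.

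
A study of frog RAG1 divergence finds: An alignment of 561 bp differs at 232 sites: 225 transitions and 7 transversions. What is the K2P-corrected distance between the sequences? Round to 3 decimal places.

P = 225/561 ≈ 0.40107 and Q = 7/561 ≈ 0.012478.
Under the Kimura two-parameter model, d = −½ ln(1 − 2P − Q) − ¼ ln(1 − 2Q).
1 − 2P − Q = 0.185382, giving −½ ln(0.185382) = 0.842668.
1 − 2Q = 0.975044, giving −¼ ln(0.975044) = 0.006318.
d = 0.842668 + 0.006318 = 0.848986.

0.849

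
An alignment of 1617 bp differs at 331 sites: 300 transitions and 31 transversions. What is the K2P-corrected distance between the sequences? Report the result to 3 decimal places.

P = 300/1617 ≈ 0.185529 and Q = 31/1617 ≈ 0.019171.
Under the Kimura two-parameter model, d = −½ ln(1 − 2P − Q) − ¼ ln(1 − 2Q).
1 − 2P − Q = 0.609771, giving −½ ln(0.609771) = 0.247336.
1 − 2Q = 0.961658, giving −¼ ln(0.961658) = 0.009774.
d = 0.247336 + 0.009774 = 0.257110.

0.257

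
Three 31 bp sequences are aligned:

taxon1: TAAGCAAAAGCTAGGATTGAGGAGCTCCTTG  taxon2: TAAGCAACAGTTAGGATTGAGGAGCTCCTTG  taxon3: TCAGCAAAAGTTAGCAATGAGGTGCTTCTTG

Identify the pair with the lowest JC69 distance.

taxon1–taxon2: 2/31 differ, p = 0.065, d = 0.067.
taxon1–taxon3: 6/31 differ, p = 0.194, d = 0.224.
taxon2–taxon3: 6/31 differ, p = 0.194, d = 0.224.
The smallest distance is between taxon1 and taxon2.

taxon1 and taxon2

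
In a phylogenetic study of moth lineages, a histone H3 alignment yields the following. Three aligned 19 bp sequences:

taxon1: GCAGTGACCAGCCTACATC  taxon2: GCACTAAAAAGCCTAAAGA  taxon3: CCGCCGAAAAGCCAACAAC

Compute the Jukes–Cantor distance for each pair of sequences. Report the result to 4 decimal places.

d(taxon1,taxon2) = 0.5068, d(taxon1,taxon3) = 0.6181, d(taxon2,taxon3) = 0.6181

taxon1–taxon2: 7/19 sites differ → p ≈ 0.368421, d = −0.75 ln(1 − 0.491228) = 0.506816 ≈ 0.5068.
taxon1–taxon3: 8/19 sites differ → p ≈ 0.421053, d = −0.75 ln(1 − 0.561404) = 0.618132 ≈ 0.6181.
taxon2–taxon3: 8/19 sites differ → p ≈ 0.421053, d = −0.75 ln(1 − 0.561404) = 0.618132 ≈ 0.6181.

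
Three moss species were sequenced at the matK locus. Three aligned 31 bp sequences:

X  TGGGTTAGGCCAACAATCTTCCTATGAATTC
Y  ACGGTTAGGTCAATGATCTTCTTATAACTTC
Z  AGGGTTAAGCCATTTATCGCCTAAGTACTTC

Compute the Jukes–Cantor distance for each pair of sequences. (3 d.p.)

d(X,Y) = 0.316, d(X,Z) = 0.544, d(Y,Z) = 0.422

X–Y: 8/31 sites differ → p ≈ 0.258065, d = −0.75 ln(1 − 0.344087) = 0.316295 ≈ 0.316.
X–Z: 12/31 sites differ → p ≈ 0.387097, d = −0.75 ln(1 − 0.516129) = 0.544453 ≈ 0.544.
Y–Z: 10/31 sites differ → p ≈ 0.322581, d = −0.75 ln(1 − 0.430108) = 0.421731 ≈ 0.422.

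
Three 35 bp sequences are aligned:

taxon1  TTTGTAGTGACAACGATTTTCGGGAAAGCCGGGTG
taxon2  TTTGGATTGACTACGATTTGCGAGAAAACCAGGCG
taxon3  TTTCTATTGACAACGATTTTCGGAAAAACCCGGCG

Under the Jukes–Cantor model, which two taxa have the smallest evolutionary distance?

taxon1 and taxon3

taxon1–taxon2: 8/35 differ, p = 0.229, d = 0.273.
taxon1–taxon3: 6/35 differ, p = 0.171, d = 0.195.
taxon2–taxon3: 7/35 differ, p = 0.200, d = 0.233.
The smallest distance is between taxon1 and taxon3.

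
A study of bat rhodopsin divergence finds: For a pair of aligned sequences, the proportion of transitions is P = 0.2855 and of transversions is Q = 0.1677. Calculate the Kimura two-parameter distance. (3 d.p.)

Under the Kimura two-parameter model, d = −½ ln(1 − 2P − Q) − ¼ ln(1 − 2Q).
1 − 2P − Q = 0.2613, giving −½ ln(0.2613) = 0.671043.
1 − 2Q = 0.6646, giving −¼ ln(0.6646) = 0.102142.
d = 0.671043 + 0.102142 = 0.773185.

0.773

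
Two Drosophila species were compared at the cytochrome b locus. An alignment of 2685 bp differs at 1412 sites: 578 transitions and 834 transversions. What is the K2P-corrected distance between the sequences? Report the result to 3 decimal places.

P = 578/2685 ≈ 0.21527 and Q = 834/2685 ≈ 0.310615.
Under the Kimura two-parameter model, d = −½ ln(1 − 2P − Q) − ¼ ln(1 − 2Q).
1 − 2P − Q = 0.258845, giving −½ ln(0.258845) = 0.675763.
1 − 2Q = 0.37877, giving −¼ ln(0.37877) = 0.242707.
d = 0.675763 + 0.242707 = 0.918470.

0.918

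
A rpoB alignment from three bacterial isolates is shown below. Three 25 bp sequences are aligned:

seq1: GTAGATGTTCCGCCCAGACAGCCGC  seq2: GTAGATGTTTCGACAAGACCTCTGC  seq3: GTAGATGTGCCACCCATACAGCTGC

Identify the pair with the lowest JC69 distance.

seq1–seq2: 6/25 differ, p = 0.240, d = 0.289.
seq1–seq3: 4/25 differ, p = 0.160, d = 0.180.
seq2–seq3: 8/25 differ, p = 0.320, d = 0.417.
The smallest distance is between seq1 and seq3.

seq1 and seq3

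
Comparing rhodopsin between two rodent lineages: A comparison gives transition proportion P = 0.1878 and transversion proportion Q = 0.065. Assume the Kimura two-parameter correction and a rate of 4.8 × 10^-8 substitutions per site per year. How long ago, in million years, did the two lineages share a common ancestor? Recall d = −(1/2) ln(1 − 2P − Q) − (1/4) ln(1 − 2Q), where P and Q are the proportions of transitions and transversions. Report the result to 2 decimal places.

Under the Kimura two-parameter model, d = −½ ln(1 − 2P − Q) − ¼ ln(1 − 2Q).
1 − 2P − Q = 0.5594, giving −½ ln(0.5594) = 0.290445.
1 − 2Q = 0.87, giving −¼ ln(0.87) = 0.034816.
d = 0.290445 + 0.034816 = 0.325261.
Under a molecular clock d = 2μt, so t = d/(2μ) = 0.325261 / (2 × 4.8 × 10^-8) = 3.39 million years.

3.39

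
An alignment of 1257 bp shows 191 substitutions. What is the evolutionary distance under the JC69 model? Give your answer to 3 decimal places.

p = 191/1257 ≈ 0.151949.
d = −(3/4) ln(1 − 4p/3) = −0.75 ln(1 − 0.202599) = −0.75 ln(0.797401)
  = −0.75 × (-0.226398) = 0.169799 substitutions/site.

0.170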